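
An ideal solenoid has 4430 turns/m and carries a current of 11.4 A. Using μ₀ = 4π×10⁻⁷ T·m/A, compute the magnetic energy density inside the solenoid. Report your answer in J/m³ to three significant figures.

B = μ₀nI = (4π×10⁻⁷)(4.430×10^3)(11.4) = 6.346×10^-2 T.
u = B²/(2μ₀) = (6.346×10^-2)²/(2×4π×10⁻⁷) = 1.602×10^3 J/m³.

u ≈ 1600 J/m³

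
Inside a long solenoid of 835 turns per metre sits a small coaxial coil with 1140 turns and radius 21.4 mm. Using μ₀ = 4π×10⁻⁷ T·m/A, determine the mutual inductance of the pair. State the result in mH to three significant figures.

M ≈ 1.72 mH

The outer solenoid produces a uniform field B₁ = μ₀n₁I₁ across the inner coil,
so the flux linkage is N₂Φ = N₂B₁A₂ = μ₀n₁N₂A₂·I₁, giving M = μ₀n₁N₂A₂.
A₂ = πr² = π(2.140×10^-2 m)² = 1.439×10^-3 m².
M = (4π×10⁻⁷)(835)(1140)(1.439×10^-3) = 1.721×10^-3 H.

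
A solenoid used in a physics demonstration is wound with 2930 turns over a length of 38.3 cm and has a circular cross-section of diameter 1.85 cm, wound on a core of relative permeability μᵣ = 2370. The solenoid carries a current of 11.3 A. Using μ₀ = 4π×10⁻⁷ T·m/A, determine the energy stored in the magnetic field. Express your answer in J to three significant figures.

A = π(d/2)² = π(9.250×10^-3 m)² = 2.688×10^-4 m².
L = μ₀μᵣN²A/ℓ = (4π×10⁻⁷)(2370)(2930)²(2.688×10^-4)/(0.383) = 17.94 H.
U = ½LI² = ½(17.94)(11.3)² = 1.146×10^3 J.

U ≈ 1150 J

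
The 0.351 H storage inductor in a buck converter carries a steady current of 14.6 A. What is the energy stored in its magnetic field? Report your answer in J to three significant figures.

Stored magnetic energy: U = ½LI².
U = ½(0.351 H)(14.6 A)² = 37.41 J.

U ≈ 37.4 J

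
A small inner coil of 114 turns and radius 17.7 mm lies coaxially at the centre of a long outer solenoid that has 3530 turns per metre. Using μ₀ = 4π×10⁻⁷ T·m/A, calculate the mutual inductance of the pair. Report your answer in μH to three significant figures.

M ≈ 498 μH

The outer solenoid produces a uniform field B₁ = μ₀n₁I₁ across the inner coil,
so the flux linkage is N₂Φ = N₂B₁A₂ = μ₀n₁N₂A₂·I₁, giving M = μ₀n₁N₂A₂.
A₂ = πr² = π(1.770×10^-2 m)² = 9.842×10^-4 m².
M = (4π×10⁻⁷)(3530)(114)(9.842×10^-4) = 4.977×10^-4 H.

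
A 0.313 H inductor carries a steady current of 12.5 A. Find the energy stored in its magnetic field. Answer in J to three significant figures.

Stored magnetic energy: U = ½LI².
U = ½(0.313 H)(12.5 A)² = 24.45 J.

U ≈ 24.5 J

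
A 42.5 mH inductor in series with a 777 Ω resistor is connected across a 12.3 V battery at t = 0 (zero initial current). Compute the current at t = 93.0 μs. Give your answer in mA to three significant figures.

τ = L/R = 4.250×10^-2/777 = 5.470×10^-5 s; final current I_∞ = ε/R = 12.3/777 = 1.583×10^-2 A.
I(t) = I_∞(1 − e^(−t/τ)) with t/τ = 1.700.
I = (1.583×10^-2)(1 − e^(−1.700)) = 1.294×10^-2 A.

I ≈ 12.9 mA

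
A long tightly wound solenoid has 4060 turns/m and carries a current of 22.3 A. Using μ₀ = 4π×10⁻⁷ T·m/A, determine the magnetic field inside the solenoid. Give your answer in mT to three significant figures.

B ≈ 114 mT

Inside a long solenoid, B = μ₀nI.
B = (4π×10⁻⁷)(4.060×10^3 m⁻¹)(22.3 A) = 0.1138 T.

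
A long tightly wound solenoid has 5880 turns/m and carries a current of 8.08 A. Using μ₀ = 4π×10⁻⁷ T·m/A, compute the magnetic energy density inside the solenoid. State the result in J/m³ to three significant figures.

u ≈ 1420 J/m³

B = μ₀nI = (4π×10⁻⁷)(5.880×10^3)(8.08) = 5.970×10^-2 T.
u = B²/(2μ₀) = (5.970×10^-2)²/(2×4π×10⁻⁷) = 1.418×10^3 J/m³.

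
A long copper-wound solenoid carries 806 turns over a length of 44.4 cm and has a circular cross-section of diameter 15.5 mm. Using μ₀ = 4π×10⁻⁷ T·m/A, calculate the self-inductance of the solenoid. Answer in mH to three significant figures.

A = π(d/2)² = π(7.750×10^-3 m)² = 1.887×10^-4 m².
For a long solenoid, L = μ₀N²A/ℓ.
L = (4π×10⁻⁷)(806)²(1.887×10^-4)/(0.444 m) = 3.469×10^-4 H.

L ≈ 0.347 mH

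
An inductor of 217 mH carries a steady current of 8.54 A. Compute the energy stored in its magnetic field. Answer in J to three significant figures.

Stored magnetic energy: U = ½LI².
U = ½(0.217 H)(8.54 A)² = 7.913 J.

U ≈ 7.91 J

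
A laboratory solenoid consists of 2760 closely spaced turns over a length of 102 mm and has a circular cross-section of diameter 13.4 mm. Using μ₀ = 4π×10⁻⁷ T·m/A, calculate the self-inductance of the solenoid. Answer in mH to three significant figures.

A = π(d/2)² = π(6.700×10^-3 m)² = 1.410×10^-4 m².
For a long solenoid, L = μ₀N²A/ℓ.
L = (4π×10⁻⁷)(2760)²(1.410×10^-4)/(0.102 m) = 1.324×10^-2 H.

L ≈ 13.2 mH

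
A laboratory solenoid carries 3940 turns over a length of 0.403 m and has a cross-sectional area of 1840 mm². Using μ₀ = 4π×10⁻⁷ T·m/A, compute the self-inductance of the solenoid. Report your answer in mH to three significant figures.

L ≈ 89.1 mH

A = 1840 mm² = 1.840×10^-3 m².
For a long solenoid, L = μ₀N²A/ℓ.
L = (4π×10⁻⁷)(3940)²(1.840×10^-3)/(0.403 m) = 8.907×10^-2 H.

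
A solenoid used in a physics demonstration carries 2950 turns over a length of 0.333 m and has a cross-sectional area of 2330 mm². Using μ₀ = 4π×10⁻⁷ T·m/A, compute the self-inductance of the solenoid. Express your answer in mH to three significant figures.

A = 2330 mm² = 2.330×10^-3 m².
For a long solenoid, L = μ₀N²A/ℓ.
L = (4π×10⁻⁷)(2950)²(2.330×10^-3)/(0.333 m) = 7.652×10^-2 H.

L ≈ 76.5 mH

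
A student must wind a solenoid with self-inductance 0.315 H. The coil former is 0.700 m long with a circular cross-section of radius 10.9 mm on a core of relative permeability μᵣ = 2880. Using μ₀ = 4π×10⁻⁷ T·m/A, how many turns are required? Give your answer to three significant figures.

A = πr² = π(1.090×10^-2 m)² = 3.733×10^-4 m².
From L = μ₀μᵣN²A/ℓ, N = √(Lℓ / (μ₀μᵣA)).
N = √[(0.315)(0.7) / ((4π×10⁻⁷)(2880)×3.733×10^-4)] = √(1.632×10^5) ≈ 404.0.

N ≈ 404 turns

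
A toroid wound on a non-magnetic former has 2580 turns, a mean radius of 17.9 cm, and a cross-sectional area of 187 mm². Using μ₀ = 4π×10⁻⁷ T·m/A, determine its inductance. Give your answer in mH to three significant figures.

L ≈ 1.39 mH

For a thin toroid, L = μ₀N²A/(2πR).
L = (4π×10⁻⁷)(2580)²(1.870×10^-4) / (2π×0.179 m) = 1.391×10^-3 H.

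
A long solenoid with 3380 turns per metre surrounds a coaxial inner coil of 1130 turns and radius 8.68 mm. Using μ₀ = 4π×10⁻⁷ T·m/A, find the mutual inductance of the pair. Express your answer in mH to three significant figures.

M ≈ 1.14 mH

The outer solenoid produces a uniform field B₁ = μ₀n₁I₁ across the inner coil,
so the flux linkage is N₂Φ = N₂B₁A₂ = μ₀n₁N₂A₂·I₁, giving M = μ₀n₁N₂A₂.
A₂ = πr² = π(8.680×10^-3 m)² = 2.367×10^-4 m².
M = (4π×10⁻⁷)(3380)(1130)(2.367×10^-4) = 1.136×10^-3 H.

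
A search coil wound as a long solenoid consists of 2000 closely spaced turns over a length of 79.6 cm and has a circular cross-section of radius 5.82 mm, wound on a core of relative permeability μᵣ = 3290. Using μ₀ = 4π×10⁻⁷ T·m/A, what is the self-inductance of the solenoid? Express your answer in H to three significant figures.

L ≈ 2.21 H

A = πr² = π(5.820×10^-3 m)² = 1.064×10^-4 m².
For a long solenoid, L = μ₀μᵣN²A/ℓ.
L = (4π×10⁻⁷)(3290)(2000)²(1.064×10^-4)/(0.796 m) = 2.211 H.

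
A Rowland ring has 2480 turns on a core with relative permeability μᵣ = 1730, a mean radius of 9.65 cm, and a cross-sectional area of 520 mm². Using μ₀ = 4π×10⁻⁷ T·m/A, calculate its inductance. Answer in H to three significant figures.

For a thin toroid, L = μ₀μᵣN²A/(2πR).
L = (4π×10⁻⁷)(1730)(2480)²(5.200×10^-4) / (2π×9.650×10^-2 m) = 11.47 H.

L ≈ 11.5 H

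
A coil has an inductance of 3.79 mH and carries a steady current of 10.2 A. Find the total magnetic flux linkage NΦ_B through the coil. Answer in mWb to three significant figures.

From L = NΦ_B/I, the flux linkage is NΦ_B = LI.
NΦ_B = (3.790×10^-3 H)(10.2 A) = 3.866×10^-2 Wb.

NΦ_B ≈ 38.7 mWb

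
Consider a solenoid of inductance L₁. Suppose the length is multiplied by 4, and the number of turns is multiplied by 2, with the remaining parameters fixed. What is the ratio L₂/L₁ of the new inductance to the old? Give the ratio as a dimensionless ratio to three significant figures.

For a solenoid, L ∝ μᵣN²A/ℓ.
L₂/L₁ = (4)^-1 × (2)^2 = 1.00.

L₂/L₁ = 1.00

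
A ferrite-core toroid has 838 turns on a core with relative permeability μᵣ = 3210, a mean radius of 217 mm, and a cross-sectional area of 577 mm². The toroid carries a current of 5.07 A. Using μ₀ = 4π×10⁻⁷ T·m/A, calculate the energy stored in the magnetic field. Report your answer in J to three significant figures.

L = μ₀μᵣN²A/(2πR) = (4π×10⁻⁷)(3210)(838)²(5.770×10^-4)/(2π×0.217) = 1.199 H.
U = ½LI² = ½(1.199)(5.07)² = 15.41 J.

U ≈ 15.4 J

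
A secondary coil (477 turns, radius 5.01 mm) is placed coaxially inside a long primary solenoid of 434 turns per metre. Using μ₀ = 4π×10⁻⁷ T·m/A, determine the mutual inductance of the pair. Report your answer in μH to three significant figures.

M ≈ 20.5 μH

The outer solenoid produces a uniform field B₁ = μ₀n₁I₁ across the inner coil,
so the flux linkage is N₂Φ = N₂B₁A₂ = μ₀n₁N₂A₂·I₁, giving M = μ₀n₁N₂A₂.
A₂ = πr² = π(5.010×10^-3 m)² = 7.885×10^-5 m².
M = (4π×10⁻⁷)(434)(477)(7.885×10^-5) = 2.051×10^-5 H.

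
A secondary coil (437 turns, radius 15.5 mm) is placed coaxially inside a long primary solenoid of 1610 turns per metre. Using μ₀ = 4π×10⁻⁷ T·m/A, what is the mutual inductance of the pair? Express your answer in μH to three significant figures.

M ≈ 667 μH

The outer solenoid produces a uniform field B₁ = μ₀n₁I₁ across the inner coil,
so the flux linkage is N₂Φ = N₂B₁A₂ = μ₀n₁N₂A₂·I₁, giving M = μ₀n₁N₂A₂.
A₂ = πr² = π(1.550×10^-2 m)² = 7.548×10^-4 m².
M = (4π×10⁻⁷)(1610)(437)(7.548×10^-4) = 6.673×10^-4 H.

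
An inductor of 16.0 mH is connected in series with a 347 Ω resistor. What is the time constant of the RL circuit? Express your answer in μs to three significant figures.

τ ≈ 46.1 μs

τ = L/R = (1.600×10^-2 H)/(347 Ω) = 4.611×10^-5 s.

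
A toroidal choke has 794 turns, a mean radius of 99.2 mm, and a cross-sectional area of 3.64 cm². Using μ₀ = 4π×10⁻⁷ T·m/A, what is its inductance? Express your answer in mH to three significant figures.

L ≈ 0.463 mH

For a thin toroid, L = μ₀N²A/(2πR).
L = (4π×10⁻⁷)(794)²(3.640×10^-4) / (2π×9.920×10^-2 m) = 4.627×10^-4 H.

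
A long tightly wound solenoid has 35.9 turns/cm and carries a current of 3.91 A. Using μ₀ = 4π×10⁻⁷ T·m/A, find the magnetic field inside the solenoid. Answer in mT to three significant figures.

B ≈ 17.6 mT

Inside a long solenoid, B = μ₀nI.
B = (4π×10⁻⁷)(3.590×10^3 m⁻¹)(3.91 A) = 1.764×10^-2 T.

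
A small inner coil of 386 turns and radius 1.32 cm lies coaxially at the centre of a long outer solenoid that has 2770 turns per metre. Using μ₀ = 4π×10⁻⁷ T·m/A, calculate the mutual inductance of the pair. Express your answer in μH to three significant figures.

The outer solenoid produces a uniform field B₁ = μ₀n₁I₁ across the inner coil,
so the flux linkage is N₂Φ = N₂B₁A₂ = μ₀n₁N₂A₂·I₁, giving M = μ₀n₁N₂A₂.
A₂ = πr² = π(1.320×10^-2 m)² = 5.474×10^-4 m².
M = (4π×10⁻⁷)(2770)(386)(5.474×10^-4) = 7.3549×10^-4 H.

M ≈ 735 μH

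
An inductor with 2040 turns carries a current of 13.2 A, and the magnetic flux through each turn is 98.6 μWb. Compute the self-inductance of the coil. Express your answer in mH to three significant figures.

Self-inductance is defined by L = NΦ_B/I (flux linkage over current).
L = (2040)(9.860×10^-5 Wb)/(13.2 A) = 1.524×10^-2 H.

L ≈ 15.2 mH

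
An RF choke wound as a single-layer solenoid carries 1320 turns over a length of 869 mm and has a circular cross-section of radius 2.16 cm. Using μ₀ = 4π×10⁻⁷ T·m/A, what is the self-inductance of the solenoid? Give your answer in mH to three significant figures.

L ≈ 3.69 mH

A = πr² = π(2.160×10^-2 m)² = 1.466×10^-3 m².
For a long solenoid, L = μ₀N²A/ℓ.
L = (4π×10⁻⁷)(1320)²(1.466×10^-3)/(0.869 m) = 3.693×10^-3 H.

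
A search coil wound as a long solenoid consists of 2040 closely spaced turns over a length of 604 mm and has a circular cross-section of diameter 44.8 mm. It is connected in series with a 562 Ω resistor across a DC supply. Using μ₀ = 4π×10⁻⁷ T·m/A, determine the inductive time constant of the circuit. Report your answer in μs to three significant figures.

τ ≈ 24.3 μs

A = π(d/2)² = π(2.240×10^-2 m)² = 1.576×10^-3 m².
L = μ₀N²A/ℓ = (4π×10⁻⁷)(2040)²(1.576×10^-3)/(0.604) = 1.3648×10^-2 H.
τ = L/R = (1.3648×10^-2)/(562) = 2.429×10^-5 s.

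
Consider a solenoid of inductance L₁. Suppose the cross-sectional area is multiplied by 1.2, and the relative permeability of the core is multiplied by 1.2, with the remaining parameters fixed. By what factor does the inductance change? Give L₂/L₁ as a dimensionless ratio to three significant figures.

For a solenoid, L ∝ μᵣN²A/ℓ.
L₂/L₁ = (1.2) × (1.2) = 1.44.

L₂/L₁ = 1.44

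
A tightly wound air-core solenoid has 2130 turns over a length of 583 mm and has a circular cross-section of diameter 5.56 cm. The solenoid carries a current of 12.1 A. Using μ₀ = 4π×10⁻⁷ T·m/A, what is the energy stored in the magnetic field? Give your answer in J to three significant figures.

A = π(d/2)² = π(2.780×10^-2 m)² = 2.428×10^-3 m².
L = μ₀N²A/ℓ = (4π×10⁻⁷)(2130)²(2.428×10^-3)/(0.583) = 2.374×10^-2 H.
U = ½LI² = ½(2.374×10^-2)(12.1)² = 1.738 J.

U ≈ 1.74 J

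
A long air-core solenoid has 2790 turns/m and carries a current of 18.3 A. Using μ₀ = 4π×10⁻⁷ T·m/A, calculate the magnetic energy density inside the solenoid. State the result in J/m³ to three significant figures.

B = μ₀nI = (4π×10⁻⁷)(2.790×10^3)(18.3) = 6.416×10^-2 T.
u = B²/(2μ₀) = (6.416×10^-2)²/(2×4π×10⁻⁷) = 1.638×10^3 J/m³.

u ≈ 1640 J/m³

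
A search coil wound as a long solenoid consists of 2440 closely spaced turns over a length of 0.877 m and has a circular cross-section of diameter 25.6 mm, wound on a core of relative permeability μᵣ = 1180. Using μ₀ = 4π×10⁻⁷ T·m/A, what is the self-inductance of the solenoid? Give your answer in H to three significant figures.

A = π(d/2)² = π(1.280×10^-2 m)² = 5.147×10^-4 m².
For a long solenoid, L = μ₀μᵣN²A/ℓ.
L = (4π×10⁻⁷)(1180)(2440)²(5.147×10^-4)/(0.877 m) = 5.181 H.

L ≈ 5.18 H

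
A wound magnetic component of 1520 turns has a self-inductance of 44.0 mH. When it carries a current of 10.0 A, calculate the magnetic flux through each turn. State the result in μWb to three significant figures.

Φ_B ≈ 289 μWb

From L = NΦ_B/I, the flux per turn is Φ_B = LI/N.
Φ_B = (4.400×10^-2 H)(10.0 A)/1520 = 2.8947×10^-4 Wb.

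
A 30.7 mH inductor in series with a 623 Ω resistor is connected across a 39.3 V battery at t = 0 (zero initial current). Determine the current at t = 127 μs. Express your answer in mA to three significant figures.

I ≈ 58.3 mA

τ = L/R = 3.070×10^-2/623 = 4.928×10^-5 s; final current I_∞ = ε/R = 39.3/623 = 6.308×10^-2 A.
I(t) = I_∞(1 − e^(−t/τ)) with t/τ = 2.577.
I = (6.308×10^-2)(1 − e^(−2.577)) = 5.829×10^-2 A.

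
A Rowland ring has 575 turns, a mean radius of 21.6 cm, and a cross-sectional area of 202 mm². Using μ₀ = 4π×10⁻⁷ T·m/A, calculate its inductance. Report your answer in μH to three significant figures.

L ≈ 61.8 μH

For a thin toroid, L = μ₀N²A/(2πR).
L = (4π×10⁻⁷)(575)²(2.020×10^-4) / (2π×0.216 m) = 6.184×10^-5 H.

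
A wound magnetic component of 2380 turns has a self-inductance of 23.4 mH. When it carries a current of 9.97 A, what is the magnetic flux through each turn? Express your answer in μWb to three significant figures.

Φ_B ≈ 98.0 μWb

From L = NΦ_B/I, the flux per turn is Φ_B = LI/N.
Φ_B = (2.340×10^-2 H)(9.97 A)/2380 = 9.802×10^-5 Wb.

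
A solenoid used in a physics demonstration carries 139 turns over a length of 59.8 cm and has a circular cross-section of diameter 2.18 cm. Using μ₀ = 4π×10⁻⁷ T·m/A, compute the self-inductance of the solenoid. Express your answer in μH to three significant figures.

A = π(d/2)² = π(1.090×10^-2 m)² = 3.733×10^-4 m².
For a long solenoid, L = μ₀N²A/ℓ.
L = (4π×10⁻⁷)(139)²(3.733×10^-4)/(0.598 m) = 1.515×10^-5 H.

L ≈ 15.2 μH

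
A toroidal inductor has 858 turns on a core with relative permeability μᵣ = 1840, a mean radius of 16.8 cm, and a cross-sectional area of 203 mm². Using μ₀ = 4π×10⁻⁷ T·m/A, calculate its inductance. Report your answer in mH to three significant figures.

For a thin toroid, L = μ₀μᵣN²A/(2πR).
L = (4π×10⁻⁷)(1840)(858)²(2.030×10^-4) / (2π×0.168 m) = 0.3273 H.

L ≈ 327 mH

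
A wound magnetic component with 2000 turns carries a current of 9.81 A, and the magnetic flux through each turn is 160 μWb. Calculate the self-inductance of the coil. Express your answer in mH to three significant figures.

Self-inductance is defined by L = NΦ_B/I (flux linkage over current).
L = (2000)(1.600×10^-4 Wb)/(9.81 A) = 3.262×10^-2 H.

L ≈ 32.6 mH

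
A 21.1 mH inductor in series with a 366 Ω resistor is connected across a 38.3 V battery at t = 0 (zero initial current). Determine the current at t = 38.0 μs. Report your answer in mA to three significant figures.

I ≈ 50.5 mA

τ = L/R = 2.110×10^-2/366 = 5.765×10^-5 s; final current I_∞ = ε/R = 38.3/366 = 0.1046 A.
I(t) = I_∞(1 − e^(−t/τ)) with t/τ = 0.659.
I = (0.1046)(1 − e^(−0.659)) = 5.051×10^-2 A.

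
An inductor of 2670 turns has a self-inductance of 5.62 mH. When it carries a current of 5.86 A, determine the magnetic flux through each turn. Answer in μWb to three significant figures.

Φ_B ≈ 12.3 μWb

From L = NΦ_B/I, the flux per turn is Φ_B = LI/N.
Φ_B = (5.620×10^-3 H)(5.86 A)/2670 = 1.233×10^-5 Wb.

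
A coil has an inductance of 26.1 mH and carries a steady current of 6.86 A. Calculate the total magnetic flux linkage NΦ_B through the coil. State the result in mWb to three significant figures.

From L = NΦ_B/I, the flux linkage is NΦ_B = LI.
NΦ_B = (2.610×10^-2 H)(6.86 A) = 0.179 Wb.

NΦ_B ≈ 179 mWb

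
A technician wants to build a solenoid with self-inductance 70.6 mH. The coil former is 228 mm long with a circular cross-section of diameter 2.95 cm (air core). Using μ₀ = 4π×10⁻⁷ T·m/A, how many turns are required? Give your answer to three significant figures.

N ≈ 4330 turns

A = π(d/2)² = π(1.475×10^-2 m)² = 6.8349×10^-4 m².
From L = μ₀N²A/ℓ, N = √(Lℓ / (μ₀A)).
N = √[(7.060×10^-2)(0.228) / ((4π×10⁻⁷)×6.8349×10^-4)] = √(1.874×10^7) ≈ 4329.1.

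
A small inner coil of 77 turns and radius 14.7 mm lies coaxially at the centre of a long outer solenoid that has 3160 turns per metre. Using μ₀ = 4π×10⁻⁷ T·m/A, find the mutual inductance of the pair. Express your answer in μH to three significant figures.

The outer solenoid produces a uniform field B₁ = μ₀n₁I₁ across the inner coil,
so the flux linkage is N₂Φ = N₂B₁A₂ = μ₀n₁N₂A₂·I₁, giving M = μ₀n₁N₂A₂.
A₂ = πr² = π(1.470×10^-2 m)² = 6.789×10^-4 m².
M = (4π×10⁻⁷)(3160)(77)(6.789×10^-4) = 2.076×10^-4 H.

M ≈ 208 μH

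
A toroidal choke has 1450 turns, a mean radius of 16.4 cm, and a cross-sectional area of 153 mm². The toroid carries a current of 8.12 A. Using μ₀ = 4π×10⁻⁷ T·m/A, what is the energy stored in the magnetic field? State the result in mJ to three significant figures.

U ≈ 12.9 mJ

L = μ₀N²A/(2πR) = (4π×10⁻⁷)(1450)²(1.530×10^-4)/(2π×0.164) = 3.923×10^-4 H.
U = ½LI² = ½(3.923×10^-4)(8.12)² = 1.293×10^-2 J.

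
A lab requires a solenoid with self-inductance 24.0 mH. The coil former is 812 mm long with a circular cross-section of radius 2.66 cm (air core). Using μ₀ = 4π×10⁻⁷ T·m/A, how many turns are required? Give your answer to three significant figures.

A = πr² = π(2.660×10^-2 m)² = 2.223×10^-3 m².
From L = μ₀N²A/ℓ, N = √(Lℓ / (μ₀A)).
N = √[(2.400×10^-2)(0.812) / ((4π×10⁻⁷)×2.223×10^-3)] = √(6.977×10^6) ≈ 2641.3.

N ≈ 2640 turns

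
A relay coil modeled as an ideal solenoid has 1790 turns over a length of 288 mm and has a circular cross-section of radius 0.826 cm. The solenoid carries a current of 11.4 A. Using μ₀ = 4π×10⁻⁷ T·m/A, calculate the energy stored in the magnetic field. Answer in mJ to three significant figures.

A = πr² = π(8.260×10^-3 m)² = 2.143×10^-4 m².
L = μ₀N²A/ℓ = (4π×10⁻⁷)(1790)²(2.143×10^-4)/(0.288) = 2.997×10^-3 H.
U = ½LI² = ½(2.997×10^-3)(11.4)² = 0.1947 J.

U ≈ 195 mJ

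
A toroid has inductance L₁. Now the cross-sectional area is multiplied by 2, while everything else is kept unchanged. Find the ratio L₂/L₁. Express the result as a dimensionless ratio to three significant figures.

For a toroid, L ∝ μᵣN²A/R.
L₂/L₁ = (2) = 2.00.

L₂/L₁ = 2.00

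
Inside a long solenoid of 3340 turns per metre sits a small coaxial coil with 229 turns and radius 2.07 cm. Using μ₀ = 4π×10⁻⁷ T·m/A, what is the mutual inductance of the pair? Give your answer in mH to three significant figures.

The outer solenoid produces a uniform field B₁ = μ₀n₁I₁ across the inner coil,
so the flux linkage is N₂Φ = N₂B₁A₂ = μ₀n₁N₂A₂·I₁, giving M = μ₀n₁N₂A₂.
A₂ = πr² = π(2.070×10^-2 m)² = 1.346×10^-3 m².
M = (4π×10⁻⁷)(3340)(229)(1.346×10^-3) = 1.294×10^-3 H.

M ≈ 1.29 mH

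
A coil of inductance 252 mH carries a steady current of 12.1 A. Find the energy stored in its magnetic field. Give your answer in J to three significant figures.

U ≈ 18.4 J

Stored magnetic energy: U = ½LI².
U = ½(0.252 H)(12.1 A)² = 18.448 J.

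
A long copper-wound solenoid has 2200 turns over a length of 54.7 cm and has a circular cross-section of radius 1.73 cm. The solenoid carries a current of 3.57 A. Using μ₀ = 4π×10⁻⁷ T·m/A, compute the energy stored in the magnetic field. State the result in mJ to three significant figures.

U ≈ 66.6 mJ

A = πr² = π(1.730×10^-2 m)² = 9.402×10^-4 m².
L = μ₀N²A/ℓ = (4π×10⁻⁷)(2200)²(9.402×10^-4)/(0.547) = 1.045×10^-2 H.
U = ½LI² = ½(1.045×10^-2)(3.57)² = 6.662×10^-2 J.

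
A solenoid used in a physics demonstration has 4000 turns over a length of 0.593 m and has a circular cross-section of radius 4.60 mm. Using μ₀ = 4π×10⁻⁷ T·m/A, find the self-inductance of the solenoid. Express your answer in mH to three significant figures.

A = πr² = π(4.600×10^-3 m)² = 6.648×10^-5 m².
For a long solenoid, L = μ₀N²A/ℓ.
L = (4π×10⁻⁷)(4000)²(6.648×10^-5)/(0.593 m) = 2.254×10^-3 H.

L ≈ 2.25 mH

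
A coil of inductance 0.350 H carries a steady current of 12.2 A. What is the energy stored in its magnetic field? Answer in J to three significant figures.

U ≈ 26.0 J

Stored magnetic energy: U = ½LI².
U = ½(0.35 H)(12.2 A)² = 26.047 J.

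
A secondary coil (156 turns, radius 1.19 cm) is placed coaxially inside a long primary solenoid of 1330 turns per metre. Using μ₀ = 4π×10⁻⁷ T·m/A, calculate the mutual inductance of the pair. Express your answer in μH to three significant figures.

M ≈ 116 μH

The outer solenoid produces a uniform field B₁ = μ₀n₁I₁ across the inner coil,
so the flux linkage is N₂Φ = N₂B₁A₂ = μ₀n₁N₂A₂·I₁, giving M = μ₀n₁N₂A₂.
A₂ = πr² = π(1.190×10^-2 m)² = 4.449×10^-4 m².
M = (4π×10⁻⁷)(1330)(156)(4.449×10^-4) = 1.160×10^-4 H.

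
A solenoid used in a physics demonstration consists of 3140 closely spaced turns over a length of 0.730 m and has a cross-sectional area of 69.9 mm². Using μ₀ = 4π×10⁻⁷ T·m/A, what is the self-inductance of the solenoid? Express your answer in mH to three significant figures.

A = 69.9 mm² = 6.990×10^-5 m².
For a long solenoid, L = μ₀N²A/ℓ.
L = (4π×10⁻⁷)(3140)²(6.990×10^-5)/(0.73 m) = 1.186×10^-3 H.

L ≈ 1.19 mH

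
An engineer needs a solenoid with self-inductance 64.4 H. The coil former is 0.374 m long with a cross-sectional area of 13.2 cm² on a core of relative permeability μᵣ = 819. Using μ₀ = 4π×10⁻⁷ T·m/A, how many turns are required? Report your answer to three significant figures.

A = 13.2 cm² = 1.320×10^-3 m².
From L = μ₀μᵣN²A/ℓ, N = √(Lℓ / (μ₀μᵣA)).
N = √[(64.4)(0.374) / ((4π×10⁻⁷)(819)×1.320×10^-3)] = √(1.773×10^7) ≈ 4210.6.

N ≈ 4210 turns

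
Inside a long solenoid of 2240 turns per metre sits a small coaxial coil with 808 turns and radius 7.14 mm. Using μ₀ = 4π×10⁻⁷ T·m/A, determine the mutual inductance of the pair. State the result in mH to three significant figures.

The outer solenoid produces a uniform field B₁ = μ₀n₁I₁ across the inner coil,
so the flux linkage is N₂Φ = N₂B₁A₂ = μ₀n₁N₂A₂·I₁, giving M = μ₀n₁N₂A₂.
A₂ = πr² = π(7.140×10^-3 m)² = 1.602×10^-4 m².
M = (4π×10⁻⁷)(2240)(808)(1.602×10^-4) = 3.643×10^-4 H.

M ≈ 0.364 mH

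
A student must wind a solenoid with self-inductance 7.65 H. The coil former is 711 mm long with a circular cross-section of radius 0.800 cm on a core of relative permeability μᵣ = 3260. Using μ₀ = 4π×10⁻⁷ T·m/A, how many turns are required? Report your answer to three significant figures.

N ≈ 2570 turns

A = πr² = π(8.000×10^-3 m)² = 2.011×10^-4 m².
From L = μ₀μᵣN²A/ℓ, N = √(Lℓ / (μ₀μᵣA)).
N = √[(7.65)(0.711) / ((4π×10⁻⁷)(3260)×2.011×10^-4)] = √(6.603×10^6) ≈ 2569.7.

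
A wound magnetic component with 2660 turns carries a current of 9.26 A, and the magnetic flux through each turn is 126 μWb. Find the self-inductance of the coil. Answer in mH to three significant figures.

Self-inductance is defined by L = NΦ_B/I (flux linkage over current).
L = (2660)(1.260×10^-4 Wb)/(9.26 A) = 3.619×10^-2 H.

L ≈ 36.2 mH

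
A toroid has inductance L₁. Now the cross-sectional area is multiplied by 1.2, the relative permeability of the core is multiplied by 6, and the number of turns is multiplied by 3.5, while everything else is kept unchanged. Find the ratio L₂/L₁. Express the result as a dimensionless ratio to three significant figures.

L₂/L₁ = 88.2

For a toroid, L ∝ μᵣN²A/R.
L₂/L₁ = (1.2) × (6) × (3.5)^2 = 88.2.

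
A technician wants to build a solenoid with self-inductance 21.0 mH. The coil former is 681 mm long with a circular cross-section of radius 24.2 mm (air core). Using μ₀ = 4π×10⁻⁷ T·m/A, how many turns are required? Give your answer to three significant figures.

N ≈ 2490 turns

A = πr² = π(2.420×10^-2 m)² = 1.840×10^-3 m².
From L = μ₀N²A/ℓ, N = √(Lℓ / (μ₀A)).
N = √[(2.100×10^-2)(0.681) / ((4π×10⁻⁷)×1.840×10^-3)] = √(6.186×10^6) ≈ 2487.1.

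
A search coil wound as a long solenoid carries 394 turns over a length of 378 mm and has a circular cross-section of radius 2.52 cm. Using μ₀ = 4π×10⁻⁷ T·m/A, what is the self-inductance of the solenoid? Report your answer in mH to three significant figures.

L ≈ 1.03 mH

A = πr² = π(2.520×10^-2 m)² = 1.995×10^-3 m².
For a long solenoid, L = μ₀N²A/ℓ.
L = (4π×10⁻⁷)(394)²(1.995×10^-3)/(0.378 m) = 1.030×10^-3 H.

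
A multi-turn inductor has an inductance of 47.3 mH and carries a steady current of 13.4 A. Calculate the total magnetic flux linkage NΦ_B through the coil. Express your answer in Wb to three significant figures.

NΦ_B ≈ 0.634 Wb

From L = NΦ_B/I, the flux linkage is NΦ_B = LI.
NΦ_B = (4.730×10^-2 H)(13.4 A) = 0.6338 Wb.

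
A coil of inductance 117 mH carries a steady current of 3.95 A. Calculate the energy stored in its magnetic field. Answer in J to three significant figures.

U ≈ 0.913 J

Stored magnetic energy: U = ½LI².
U = ½(0.117 H)(3.95 A)² = 0.9127 J.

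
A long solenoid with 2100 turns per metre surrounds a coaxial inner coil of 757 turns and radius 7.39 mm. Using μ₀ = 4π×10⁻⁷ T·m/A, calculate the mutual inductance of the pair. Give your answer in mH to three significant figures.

M ≈ 0.343 mH

The outer solenoid produces a uniform field B₁ = μ₀n₁I₁ across the inner coil,
so the flux linkage is N₂Φ = N₂B₁A₂ = μ₀n₁N₂A₂·I₁, giving M = μ₀n₁N₂A₂.
A₂ = πr² = π(7.390×10^-3 m)² = 1.716×10^-4 m².
M = (4π×10⁻⁷)(2100)(757)(1.716×10^-4) = 3.427×10^-4 H.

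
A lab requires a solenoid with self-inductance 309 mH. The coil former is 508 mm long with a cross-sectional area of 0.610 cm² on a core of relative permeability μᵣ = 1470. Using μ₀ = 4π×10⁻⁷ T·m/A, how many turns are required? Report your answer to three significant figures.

N ≈ 1180 turns

A = 0.610 cm² = 6.100×10^-5 m².
From L = μ₀μᵣN²A/ℓ, N = √(Lℓ / (μ₀μᵣA)).
N = √[(0.309)(0.508) / ((4π×10⁻⁷)(1470)×6.100×10^-5)] = √(1.393×10^6) ≈ 1180.3.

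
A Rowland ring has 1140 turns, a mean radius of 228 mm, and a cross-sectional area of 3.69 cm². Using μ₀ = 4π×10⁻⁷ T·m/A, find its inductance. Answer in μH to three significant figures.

For a thin toroid, L = μ₀N²A/(2πR).
L = (4π×10⁻⁷)(1140)²(3.690×10^-4) / (2π×0.228 m) = 4.207×10^-4 H.

L ≈ 421 μH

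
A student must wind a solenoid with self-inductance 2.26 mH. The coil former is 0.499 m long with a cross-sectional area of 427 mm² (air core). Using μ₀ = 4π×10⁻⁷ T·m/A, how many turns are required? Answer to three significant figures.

A = 427 mm² = 4.270×10^-4 m².
From L = μ₀N²A/ℓ, N = √(Lℓ / (μ₀A)).
N = √[(2.260×10^-3)(0.499) / ((4π×10⁻⁷)×4.270×10^-4)] = √(2.102×10^6) ≈ 1449.7.

N ≈ 1450 turns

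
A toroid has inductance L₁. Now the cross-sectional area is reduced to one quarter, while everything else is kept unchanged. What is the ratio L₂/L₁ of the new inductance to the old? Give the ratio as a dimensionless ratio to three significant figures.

L₂/L₁ = 0.250

For a toroid, L ∝ μᵣN²A/R.
L₂/L₁ = (0.25) = 0.250.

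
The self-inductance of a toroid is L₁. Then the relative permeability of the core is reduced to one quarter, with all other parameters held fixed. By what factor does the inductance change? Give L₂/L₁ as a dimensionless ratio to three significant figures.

L₂/L₁ = 0.250

For a toroid, L ∝ μᵣN²A/R.
L₂/L₁ = (0.25) = 0.250.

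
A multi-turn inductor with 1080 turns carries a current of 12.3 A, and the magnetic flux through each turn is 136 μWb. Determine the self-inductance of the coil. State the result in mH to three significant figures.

L ≈ 11.9 mH

Self-inductance is defined by L = NΦ_B/I (flux linkage over current).
L = (1080)(1.360×10^-4 Wb)/(12.3 A) = 1.194×10^-2 H.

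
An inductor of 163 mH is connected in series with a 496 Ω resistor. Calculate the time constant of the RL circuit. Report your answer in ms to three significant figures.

τ ≈ 0.329 ms

τ = L/R = (0.163 H)/(496 Ω) = 3.286×10^-4 s.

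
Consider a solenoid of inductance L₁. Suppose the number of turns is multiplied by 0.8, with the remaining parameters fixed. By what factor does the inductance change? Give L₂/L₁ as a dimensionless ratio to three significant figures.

For a solenoid, L ∝ μᵣN²A/ℓ.
L₂/L₁ = (0.8)^2 = 0.640.

L₂/L₁ = 0.640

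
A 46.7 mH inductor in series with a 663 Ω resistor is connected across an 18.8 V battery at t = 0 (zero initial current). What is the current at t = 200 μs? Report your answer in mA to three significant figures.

I ≈ 26.7 mA

τ = L/R = 4.670×10^-2/663 = 7.044×10^-5 s; final current I_∞ = ε/R = 18.8/663 = 2.836×10^-2 A.
I(t) = I_∞(1 − e^(−t/τ)) with t/τ = 2.839.
I = (2.836×10^-2)(1 − e^(−2.839)) = 2.670×10^-2 A.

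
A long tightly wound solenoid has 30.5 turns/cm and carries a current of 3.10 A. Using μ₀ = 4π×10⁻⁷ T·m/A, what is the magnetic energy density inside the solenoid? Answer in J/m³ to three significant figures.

u ≈ 56.2 J/m³

B = μ₀nI = (4π×10⁻⁷)(3.050×10^3)(3.10) = 1.188×10^-2 T.
u = B²/(2μ₀) = (1.188×10^-2)²/(2×4π×10⁻⁷) = 56.17 J/m³.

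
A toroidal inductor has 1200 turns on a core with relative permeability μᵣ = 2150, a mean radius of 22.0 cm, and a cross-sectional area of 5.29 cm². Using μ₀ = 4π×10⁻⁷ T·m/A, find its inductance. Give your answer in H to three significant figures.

For a thin toroid, L = μ₀μᵣN²A/(2πR).
L = (4π×10⁻⁷)(2150)(1200)²(5.290×10^-4) / (2π×0.22 m) = 1.489 H.

L ≈ 1.49 H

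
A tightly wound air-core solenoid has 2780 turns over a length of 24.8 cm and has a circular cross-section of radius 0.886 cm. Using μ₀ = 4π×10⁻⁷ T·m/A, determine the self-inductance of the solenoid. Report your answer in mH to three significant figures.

A = πr² = π(8.860×10^-3 m)² = 2.466×10^-4 m².
For a long solenoid, L = μ₀N²A/ℓ.
L = (4π×10⁻⁷)(2780)²(2.466×10^-4)/(0.248 m) = 9.658×10^-3 H.

L ≈ 9.66 mH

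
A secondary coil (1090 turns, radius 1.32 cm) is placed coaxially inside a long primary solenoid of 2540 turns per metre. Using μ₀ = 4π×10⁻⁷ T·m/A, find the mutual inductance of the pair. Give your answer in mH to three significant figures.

The outer solenoid produces a uniform field B₁ = μ₀n₁I₁ across the inner coil,
so the flux linkage is N₂Φ = N₂B₁A₂ = μ₀n₁N₂A₂·I₁, giving M = μ₀n₁N₂A₂.
A₂ = πr² = π(1.320×10^-2 m)² = 5.474×10^-4 m².
M = (4π×10⁻⁷)(2540)(1090)(5.474×10^-4) = 1.904×10^-3 H.

M ≈ 1.90 mH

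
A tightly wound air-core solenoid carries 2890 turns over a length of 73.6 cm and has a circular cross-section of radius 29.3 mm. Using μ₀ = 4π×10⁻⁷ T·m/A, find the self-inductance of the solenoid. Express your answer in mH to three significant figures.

A = πr² = π(2.930×10^-2 m)² = 2.697×10^-3 m².
For a long solenoid, L = μ₀N²A/ℓ.
L = (4π×10⁻⁷)(2890)²(2.697×10^-3)/(0.736 m) = 3.846×10^-2 H.

L ≈ 38.5 mH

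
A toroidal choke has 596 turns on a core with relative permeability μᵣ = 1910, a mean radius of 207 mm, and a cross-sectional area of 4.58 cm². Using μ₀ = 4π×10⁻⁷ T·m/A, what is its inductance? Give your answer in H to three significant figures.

L ≈ 0.300 H

For a thin toroid, L = μ₀μᵣN²A/(2πR).
L = (4π×10⁻⁷)(1910)(596)²(4.580×10^-4) / (2π×0.207 m) = 0.3002 H.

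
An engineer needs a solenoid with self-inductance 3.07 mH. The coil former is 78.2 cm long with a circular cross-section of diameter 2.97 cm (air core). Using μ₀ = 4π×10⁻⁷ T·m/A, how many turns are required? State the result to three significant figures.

A = π(d/2)² = π(1.485×10^-2 m)² = 6.928×10^-4 m².
From L = μ₀N²A/ℓ, N = √(Lℓ / (μ₀A)).
N = √[(3.070×10^-3)(0.782) / ((4π×10⁻⁷)×6.928×10^-4)] = √(2.758×10^6) ≈ 1660.6.

N ≈ 1660 turns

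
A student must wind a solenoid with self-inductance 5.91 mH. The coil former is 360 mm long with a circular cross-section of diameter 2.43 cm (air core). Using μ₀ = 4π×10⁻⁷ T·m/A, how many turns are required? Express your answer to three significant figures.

N ≈ 1910 turns

A = π(d/2)² = π(1.215×10^-2 m)² = 4.638×10^-4 m².
From L = μ₀N²A/ℓ, N = √(Lℓ / (μ₀A)).
N = √[(5.910×10^-3)(0.36) / ((4π×10⁻⁷)×4.638×10^-4)] = √(3.651×10^6) ≈ 1910.7.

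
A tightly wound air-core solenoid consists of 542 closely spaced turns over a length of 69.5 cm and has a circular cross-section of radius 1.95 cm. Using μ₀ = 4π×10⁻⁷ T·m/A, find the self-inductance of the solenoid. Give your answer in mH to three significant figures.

L ≈ 0.635 mH

A = πr² = π(1.950×10^-2 m)² = 1.1946×10^-3 m².
For a long solenoid, L = μ₀N²A/ℓ.
L = (4π×10⁻⁷)(542)²(1.1946×10^-3)/(0.695 m) = 6.345×10^-4 H.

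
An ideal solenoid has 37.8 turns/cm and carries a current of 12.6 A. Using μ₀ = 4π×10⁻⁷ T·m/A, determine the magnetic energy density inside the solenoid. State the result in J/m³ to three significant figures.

B = μ₀nI = (4π×10⁻⁷)(3.780×10^3)(12.6) = 5.985×10^-2 T.
u = B²/(2μ₀) = (5.985×10^-2)²/(2×4π×10⁻⁷) = 1.425×10^3 J/m³.

u ≈ 1430 J/m³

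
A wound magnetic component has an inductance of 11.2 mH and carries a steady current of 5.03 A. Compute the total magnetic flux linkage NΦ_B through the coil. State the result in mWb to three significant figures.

NΦ_B ≈ 56.3 mWb

From L = NΦ_B/I, the flux linkage is NΦ_B = LI.
NΦ_B = (1.120×10^-2 H)(5.03 A) = 5.634×10^-2 Wb.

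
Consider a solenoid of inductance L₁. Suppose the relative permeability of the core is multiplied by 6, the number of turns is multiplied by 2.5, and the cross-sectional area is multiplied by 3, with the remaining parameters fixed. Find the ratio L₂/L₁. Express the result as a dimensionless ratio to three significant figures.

For a solenoid, L ∝ μᵣN²A/ℓ.
L₂/L₁ = (6) × (2.5)^2 × (3) = 113.

L₂/L₁ = 113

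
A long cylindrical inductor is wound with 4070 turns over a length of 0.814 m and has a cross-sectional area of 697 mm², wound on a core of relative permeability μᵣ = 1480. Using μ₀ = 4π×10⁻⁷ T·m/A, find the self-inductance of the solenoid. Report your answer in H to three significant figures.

L ≈ 26.4 H

A = 697 mm² = 6.970×10^-4 m².
For a long solenoid, L = μ₀μᵣN²A/ℓ.
L = (4π×10⁻⁷)(1480)(4070)²(6.970×10^-4)/(0.814 m) = 26.38 H.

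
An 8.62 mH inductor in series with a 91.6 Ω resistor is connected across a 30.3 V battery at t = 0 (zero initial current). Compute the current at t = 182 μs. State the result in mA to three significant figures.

I ≈ 283 mA

τ = L/R = 8.620×10^-3/91.6 = 9.410×10^-5 s; final current I_∞ = ε/R = 30.3/91.6 = 0.3308 A.
I(t) = I_∞(1 − e^(−t/τ)) with t/τ = 1.934.
I = (0.3308)(1 − e^(−1.934)) = 0.283 A.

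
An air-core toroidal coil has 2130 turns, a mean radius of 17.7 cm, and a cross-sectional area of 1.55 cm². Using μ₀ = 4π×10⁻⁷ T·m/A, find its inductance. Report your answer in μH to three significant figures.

For a thin toroid, L = μ₀N²A/(2πR).
L = (4π×10⁻⁷)(2130)²(1.550×10^-4) / (2π×0.177 m) = 7.946×10^-4 H.

L ≈ 795 μH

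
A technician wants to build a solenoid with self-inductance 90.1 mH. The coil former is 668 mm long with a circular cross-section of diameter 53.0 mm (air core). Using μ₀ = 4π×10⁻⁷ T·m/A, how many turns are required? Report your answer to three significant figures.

N ≈ 4660 turns

A = π(d/2)² = π(2.650×10^-2 m)² = 2.206×10^-3 m².
From L = μ₀N²A/ℓ, N = √(Lℓ / (μ₀A)).
N = √[(9.010×10^-2)(0.668) / ((4π×10⁻⁷)×2.206×10^-3)] = √(2.171×10^7) ≈ 4659.3.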